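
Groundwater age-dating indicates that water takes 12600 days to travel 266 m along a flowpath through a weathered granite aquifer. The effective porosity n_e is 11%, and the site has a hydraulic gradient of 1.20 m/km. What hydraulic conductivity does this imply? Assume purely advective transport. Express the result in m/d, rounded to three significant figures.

v = L / t = 266 / 12600 = 0.02111 m/d
K = v · n / i = 0.02111 × 0.11 / 0.0012 = 1.94 m/d

1.94 m/d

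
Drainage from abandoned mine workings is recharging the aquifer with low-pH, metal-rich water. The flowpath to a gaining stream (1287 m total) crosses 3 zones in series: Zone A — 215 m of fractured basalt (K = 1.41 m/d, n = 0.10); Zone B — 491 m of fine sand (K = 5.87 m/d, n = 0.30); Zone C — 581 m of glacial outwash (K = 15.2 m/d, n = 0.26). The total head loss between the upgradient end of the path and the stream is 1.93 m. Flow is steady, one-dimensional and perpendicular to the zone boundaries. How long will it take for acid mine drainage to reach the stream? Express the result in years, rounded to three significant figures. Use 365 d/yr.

Steady 1-D flow in series ⇒ the Darcy flux q is identical in every zone and the zone head losses add (resistances L/K in series).
Σ(L/K) = 215/1.41 + 491/5.87 + 581/15.2 = 152.5 + 83.65 + 38.22 = 274.4 d
q = ΔH / Σ(L/K) = 1.93 / 274.4 = 0.007035 m/d (same in every zone)
Zone A: v = q/n = 0.007035/0.10 = 0.07035 m/d → t_A = 215/0.07035 = 3056 d
Zone B: v = q/n = 0.007035/0.30 = 0.02345 m/d → t_B = 491/0.02345 = 20940 d
Zone C: v = q/n = 0.007035/0.26 = 0.02706 m/d → t_C = 581/0.02706 = 21470 d
Total t = 3056 + 20940 + 21470 = 45470 d
   = 45470 / 365 = 125 yr

125 years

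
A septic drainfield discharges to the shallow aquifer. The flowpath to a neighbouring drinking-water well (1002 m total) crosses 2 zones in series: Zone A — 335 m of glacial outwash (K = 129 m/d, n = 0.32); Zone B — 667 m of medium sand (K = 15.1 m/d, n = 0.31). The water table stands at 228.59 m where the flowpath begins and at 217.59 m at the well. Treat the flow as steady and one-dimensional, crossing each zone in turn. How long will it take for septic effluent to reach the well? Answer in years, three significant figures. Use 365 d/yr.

3.66 years

Total head drop ΔH = 228.59 − 217.59 = 11.00 m
Steady 1-D flow in series ⇒ the Darcy flux q is identical in every zone and the zone head losses add (resistances L/K in series).
Σ(L/K) = 335/129 + 667/15.1 = 2.597 + 44.17 = 46.77 d
q = ΔH / Σ(L/K) = 11.00 / 46.77 = 0.2352 m/d (same in every zone)
Zone A: v = q/n = 0.2352/0.32 = 0.7350 m/d → t_A = 335/0.7350 = 455.8 d
Zone B: v = q/n = 0.2352/0.31 = 0.7587 m/d → t_B = 667/0.7587 = 879.1 d
Total t = 455.8 + 879.1 = 1335 d
   = 1335 / 365 = 3.66 yr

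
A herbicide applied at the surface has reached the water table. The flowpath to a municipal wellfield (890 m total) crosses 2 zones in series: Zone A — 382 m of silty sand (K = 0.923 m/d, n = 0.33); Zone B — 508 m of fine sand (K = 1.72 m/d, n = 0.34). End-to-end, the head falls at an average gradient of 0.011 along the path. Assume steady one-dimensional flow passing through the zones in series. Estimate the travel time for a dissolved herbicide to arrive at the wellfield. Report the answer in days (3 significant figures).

Continuity: the same q passes through each zone, so ΔH = q·Σ(L_j/K_j) — the zones act as resistances in series.
Σ(L/K) = 382/0.923 + 508/1.72 = 413.9 + 295.3 = 709.2 d
K_eq = L_total / Σ(L/K) = 890 / 709.2 = 1.255 m/d
q = K_eq · i = 1.255 × 0.011 = 0.01380 m/d (same in every zone)
Zone A: v = q/n = 0.01380/0.33 = 0.04183 m/d → t_A = 382/0.04183 = 9132 d
Zone B: v = q/n = 0.01380/0.34 = 0.04060 m/d → t_B = 508/0.04060 = 12510 d
Total t = 9132 + 12510 = 21640 d

21600 days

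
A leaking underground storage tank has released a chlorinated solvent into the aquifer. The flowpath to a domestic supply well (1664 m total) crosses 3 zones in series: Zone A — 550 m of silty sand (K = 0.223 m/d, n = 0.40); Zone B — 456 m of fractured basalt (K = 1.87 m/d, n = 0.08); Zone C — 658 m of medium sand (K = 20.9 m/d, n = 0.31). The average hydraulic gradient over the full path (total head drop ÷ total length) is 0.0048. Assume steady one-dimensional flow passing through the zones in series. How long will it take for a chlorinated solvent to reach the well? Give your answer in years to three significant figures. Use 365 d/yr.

Continuity: the same q passes through each zone, so ΔH = q·Σ(L_j/K_j) — the zones act as resistances in series.
Σ(L/K) = 550/0.223 + 456/1.87 + 658/20.9 = 2466 + 243.9 + 31.48 = 2742 d
K_eq = L_total / Σ(L/K) = 1664 / 2742 = 0.6069 m/d
q = K_eq · i = 0.6069 × 0.0048 = 0.002913 m/d (same in every zone)
Zone A: v = q/n = 0.002913/0.40 = 0.007283 m/d → t_A = 550/0.007283 = 75520 d
Zone B: v = q/n = 0.002913/0.08 = 0.03642 m/d → t_B = 456/0.03642 = 12520 d
Zone C: v = q/n = 0.002913/0.31 = 0.009398 m/d → t_C = 658/0.009398 = 70020 d
Total t = 75520 + 12520 + 70020 = 158100 d
   = 158100 / 365 = 433 yr

433 years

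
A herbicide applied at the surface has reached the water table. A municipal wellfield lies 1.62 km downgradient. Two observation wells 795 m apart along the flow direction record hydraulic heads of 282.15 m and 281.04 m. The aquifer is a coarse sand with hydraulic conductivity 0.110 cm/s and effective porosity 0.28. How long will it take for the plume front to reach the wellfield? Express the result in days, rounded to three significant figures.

Hydraulic gradient i = (282.15 − 281.04) / 795 = 1.11 / 795 = 0.001396
K = 0.110 cm/s × 864 = 95.04 m/d
Specific discharge q = 95.04 × 0.001396 = 0.1327 m/d
Seepage velocity v = q / n = 0.1327 / 0.28 = 0.4739 m/d
L = 1.62 km = 1620 m
t = L / v = 1620 / 0.4739 = 3418 d

3420 days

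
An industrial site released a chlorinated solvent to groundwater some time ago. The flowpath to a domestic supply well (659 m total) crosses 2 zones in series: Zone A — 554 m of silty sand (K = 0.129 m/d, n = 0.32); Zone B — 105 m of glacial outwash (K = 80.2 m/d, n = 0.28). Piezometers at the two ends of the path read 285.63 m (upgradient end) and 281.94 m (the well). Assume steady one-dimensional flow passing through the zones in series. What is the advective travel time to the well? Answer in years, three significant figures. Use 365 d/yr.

Total head drop ΔH = 285.63 − 281.94 = 3.69 m
Steady 1-D flow in series ⇒ the Darcy flux q is identical in every zone and the zone head losses add (resistances L/K in series).
Σ(L/K) = 554/0.129 + 105/80.2 = 4295 + 1.309 = 4296 d
q = ΔH / Σ(L/K) = 3.69 / 4296 = 8.590e-4 m/d (same in every zone)
Zone A: v = q/n = 8.590e-4/0.32 = 0.002684 m/d → t_A = 554/0.002684 = 206400 d
Zone B: v = q/n = 8.590e-4/0.28 = 0.003068 m/d → t_B = 105/0.003068 = 34230 d
Total t = 206400 + 34230 = 240600 d
   = 240600 / 365 = 659 yr

659 years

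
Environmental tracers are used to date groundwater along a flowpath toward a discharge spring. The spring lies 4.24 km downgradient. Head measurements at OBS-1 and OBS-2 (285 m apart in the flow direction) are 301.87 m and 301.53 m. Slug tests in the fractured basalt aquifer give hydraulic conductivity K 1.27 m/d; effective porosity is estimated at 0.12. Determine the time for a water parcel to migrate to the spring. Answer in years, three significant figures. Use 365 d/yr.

920 years

Hydraulic gradient i = (301.87 − 301.53) / 285 = 0.34 / 285 = 0.001193
Darcy flux q = K·i = 1.27 × 0.001193 = 0.001515 m/d
Average linear velocity = 0.001515 / 0.12 = 0.01263 m/d
L = 4.24 km = 4240 m
t = L / v = 4240 / 0.01263 = 335800 d
   = 335800 / 365 = 920 yr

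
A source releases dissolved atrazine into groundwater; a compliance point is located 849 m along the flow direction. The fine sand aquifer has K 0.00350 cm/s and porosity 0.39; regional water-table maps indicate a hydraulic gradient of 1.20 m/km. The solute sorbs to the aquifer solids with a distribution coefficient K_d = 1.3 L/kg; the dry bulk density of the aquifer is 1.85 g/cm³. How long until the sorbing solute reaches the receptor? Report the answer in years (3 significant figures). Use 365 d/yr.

1790 years

K = 0.00350 cm/s × 864 = 3.024 m/d
Darcy flux q = K·i = 3.024 × 0.0012 = 0.003629 m/d
v = Ki/n = 3.024·0.0012/0.39 = 0.009305 m/d
Retardation R = 1 + ρ_b·K_d/n = 1 + 1.85×1.3/0.39 = 7.167
Contaminant velocity v_c = v/R = 0.009305/7.167 = 0.001298 m/d
t = L/v_c = 849/0.001298 = 653900 d
   = 653900/365 = 1790 yr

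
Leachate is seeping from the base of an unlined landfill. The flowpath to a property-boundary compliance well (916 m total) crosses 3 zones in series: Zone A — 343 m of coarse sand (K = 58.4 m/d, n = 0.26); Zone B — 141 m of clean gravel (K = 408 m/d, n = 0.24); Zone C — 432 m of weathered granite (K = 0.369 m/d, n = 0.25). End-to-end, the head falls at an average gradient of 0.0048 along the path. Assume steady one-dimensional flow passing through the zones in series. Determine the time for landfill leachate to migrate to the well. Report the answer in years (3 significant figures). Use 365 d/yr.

169 years

For zones in series the flux q is common to all zones; the equivalent conductivity is the harmonic (thickness-weighted) mean, K_eq = L_total / Σ(L_j/K_j).
Σ(L/K) = 343/58.4 + 141/408 + 432/0.369 = 5.873 + 0.3456 + 1171 = 1177 d
K_eq = L_total / Σ(L/K) = 916 / 1177 = 0.7783 m/d
q = K_eq · i = 0.7783 × 0.0048 = 0.003736 m/d (same in every zone)
Zone A: v = q/n = 0.003736/0.26 = 0.01437 m/d → t_A = 343/0.01437 = 23870 d
Zone B: v = q/n = 0.003736/0.24 = 0.01557 m/d → t_B = 141/0.01557 = 9058 d
Zone C: v = q/n = 0.003736/0.25 = 0.01494 m/d → t_C = 432/0.01494 = 28910 d
Total t = 23870 + 9058 + 28910 = 61840 d
   = 61840 / 365 = 169 yr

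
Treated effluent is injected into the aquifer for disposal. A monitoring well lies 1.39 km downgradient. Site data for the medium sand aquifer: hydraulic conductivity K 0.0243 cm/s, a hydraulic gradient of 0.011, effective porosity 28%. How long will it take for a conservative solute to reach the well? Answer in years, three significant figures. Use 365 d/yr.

4.62 years

K = 0.0243 cm/s × 864 = 21.00 m/d
q = Ki = 21.00 × 0.011 = 0.2309 m/d
v = Ki/n = 21.00·0.011/0.28 = 0.8248 m/d
L = 1.39 km = 1390 m
t = L / v = 1390 / 0.8248 = 1685 d
   = 1685 / 365 = 4.62 yr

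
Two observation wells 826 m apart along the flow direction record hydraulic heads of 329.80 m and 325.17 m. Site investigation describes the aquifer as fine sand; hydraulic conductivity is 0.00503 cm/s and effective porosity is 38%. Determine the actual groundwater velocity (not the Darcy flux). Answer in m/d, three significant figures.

Hydraulic gradient i = (329.80 − 325.17) / 826 = 4.63 / 826 = 0.005605
K = 0.00503 cm/s × 864 = 4.346 m/d
Specific discharge q = 4.346 × 0.005605 = 0.02436 m/d
v_s = q/n_e = 0.02436/0.38 = 0.06411 m/d

0.0641 m/d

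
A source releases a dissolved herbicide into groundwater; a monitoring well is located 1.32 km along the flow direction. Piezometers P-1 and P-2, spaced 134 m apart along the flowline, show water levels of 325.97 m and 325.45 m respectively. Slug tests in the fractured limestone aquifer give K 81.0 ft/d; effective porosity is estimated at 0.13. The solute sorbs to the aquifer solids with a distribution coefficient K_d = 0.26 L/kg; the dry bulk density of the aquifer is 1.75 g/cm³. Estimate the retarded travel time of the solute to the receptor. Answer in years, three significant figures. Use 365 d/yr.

22.1 years

Hydraulic gradient i = (325.97 − 325.45) / 134 = 0.52 / 134 = 0.003881
K = 81.0 ft/d × 0.3048 = 24.69 m/d
Specific discharge q = 24.69 × 0.003881 = 0.09581 m/d
Seepage velocity v = q / n = 0.09581 / 0.13 = 0.7370 m/d
Retardation R = 1 + ρ_b·K_d/n = 1 + 1.75×0.26/0.13 = 4.500
Contaminant velocity v_c = v/R = 0.7370/4.500 = 0.1638 m/d
L = 1.32 km = 1320 m
t = L/v_c = 1320/0.1638 = 8060 d
   = 8060/365 = 22.1 yr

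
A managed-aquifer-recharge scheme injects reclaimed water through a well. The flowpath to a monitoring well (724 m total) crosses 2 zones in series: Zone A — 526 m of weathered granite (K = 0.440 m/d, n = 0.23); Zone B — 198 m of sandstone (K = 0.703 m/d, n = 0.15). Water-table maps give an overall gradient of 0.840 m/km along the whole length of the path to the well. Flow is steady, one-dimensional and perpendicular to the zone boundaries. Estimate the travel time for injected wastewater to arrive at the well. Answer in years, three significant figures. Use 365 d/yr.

Steady 1-D flow in series ⇒ the Darcy flux q is identical in every zone and the zone head losses add (resistances L/K in series).
Σ(L/K) = 526/0.440 + 198/0.703 = 1195 + 281.7 = 1477 d
K_eq = L_total / Σ(L/K) = 724 / 1477 = 0.4901 m/d
q = K_eq · i = 0.4901 × 8.4e-4 = 4.117e-4 m/d (same in every zone)
Zone A: v = q/n = 4.117e-4/0.23 = 0.001790 m/d → t_A = 526/0.001790 = 293800 d
Zone B: v = q/n = 4.117e-4/0.15 = 0.002745 m/d → t_B = 198/0.002745 = 72140 d
Total t = 293800 + 72140 = 366000 d
   = 366000 / 365 = 1000 yr

1000 years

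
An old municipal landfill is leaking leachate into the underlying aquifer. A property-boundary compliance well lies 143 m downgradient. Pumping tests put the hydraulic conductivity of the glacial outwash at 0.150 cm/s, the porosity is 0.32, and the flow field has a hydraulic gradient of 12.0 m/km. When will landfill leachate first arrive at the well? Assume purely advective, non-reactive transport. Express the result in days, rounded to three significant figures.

K = 0.150 cm/s × 864 = 129.6 m/d
Darcy flux q = K·i = 129.6 × 0.012 = 1.555 m/d
Seepage velocity v = q / n = 1.555 / 0.32 = 4.860 m/d
t = L / v = 143 / 4.860 = 29.42 d

29.4 days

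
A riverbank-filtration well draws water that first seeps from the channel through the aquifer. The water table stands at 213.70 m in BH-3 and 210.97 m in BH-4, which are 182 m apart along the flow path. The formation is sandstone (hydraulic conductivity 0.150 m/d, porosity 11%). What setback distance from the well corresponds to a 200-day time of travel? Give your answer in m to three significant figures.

Hydraulic gradient i = (213.70 − 210.97) / 182 = 2.73 / 182 = 0.01500
Specific discharge q = 0.150 × 0.01500 = 0.002250 m/d
Average linear velocity = 0.002250 / 0.11 = 0.02045 m/d
L = v × T = 0.02045 × 200 = 4.091 m

4.09 m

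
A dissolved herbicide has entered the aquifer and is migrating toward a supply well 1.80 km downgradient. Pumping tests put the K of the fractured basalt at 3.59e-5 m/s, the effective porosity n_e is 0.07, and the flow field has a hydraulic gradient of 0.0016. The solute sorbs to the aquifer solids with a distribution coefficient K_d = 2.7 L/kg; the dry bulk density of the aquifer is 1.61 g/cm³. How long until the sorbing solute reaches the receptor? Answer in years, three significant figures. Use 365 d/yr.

4390 years

K = 3.59e-5 m/s × 86400 s/d = 3.102 m/d
Darcy flux q = K·i = 3.102 × 0.0016 = 0.004963 m/d
v = Ki/n = 3.102·0.0016/0.07 = 0.07090 m/d
Retardation R = 1 + ρ_b·K_d/n = 1 + 1.61×2.7/0.07 = 63.10
Contaminant velocity v_c = v/R = 0.07090/63.10 = 0.001124 m/d
L = 1.80 km = 1800 m
t = L/v_c = 1800/0.001124 = 1.602e6 d
   = 1.602e6/365 = 4390 yr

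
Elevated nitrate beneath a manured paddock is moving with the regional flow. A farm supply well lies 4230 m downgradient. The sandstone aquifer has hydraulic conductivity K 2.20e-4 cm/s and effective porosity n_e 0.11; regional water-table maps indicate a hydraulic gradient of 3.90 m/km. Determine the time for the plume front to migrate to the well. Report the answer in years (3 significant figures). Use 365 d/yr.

K = 2.20e-4 cm/s × 864 = 0.1901 m/d
Darcy flux q = K·i = 0.1901 × 0.0039 = 7.413e-4 m/d
Average linear velocity = 7.413e-4 / 0.11 = 0.006739 m/d
t = L / v = 4230 / 0.006739 = 627700 d
   = 627700 / 365 = 1720 yr

1720 years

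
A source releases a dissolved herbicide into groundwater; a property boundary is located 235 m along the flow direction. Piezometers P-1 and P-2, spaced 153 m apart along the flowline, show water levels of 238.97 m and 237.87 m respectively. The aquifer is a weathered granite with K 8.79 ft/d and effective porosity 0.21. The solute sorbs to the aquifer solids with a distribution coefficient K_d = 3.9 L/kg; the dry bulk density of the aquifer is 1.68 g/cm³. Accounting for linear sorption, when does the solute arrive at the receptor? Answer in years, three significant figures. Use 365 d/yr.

226 years

Hydraulic gradient i = (238.97 − 237.87) / 153 = 1.10 / 153 = 0.007190
K = 8.79 ft/d × 0.3048 = 2.679 m/d
Darcy flux q = K·i = 2.679 × 0.007190 = 0.01926 m/d
Average linear velocity = 0.01926 / 0.21 = 0.09172 m/d
Retardation R = 1 + ρ_b·K_d/n = 1 + 1.68×3.9/0.21 = 32.20
Contaminant velocity v_c = v/R = 0.09172/32.20 = 0.002849 m/d
t = L/v_c = 235/0.002849 = 82500 d
   = 82500/365 = 226 yr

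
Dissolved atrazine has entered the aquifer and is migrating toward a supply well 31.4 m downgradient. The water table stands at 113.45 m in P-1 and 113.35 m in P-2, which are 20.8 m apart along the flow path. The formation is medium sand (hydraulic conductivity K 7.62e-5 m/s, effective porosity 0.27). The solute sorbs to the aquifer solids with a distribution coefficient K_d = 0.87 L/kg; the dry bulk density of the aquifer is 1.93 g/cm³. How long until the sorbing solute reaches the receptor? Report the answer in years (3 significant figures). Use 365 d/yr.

Hydraulic gradient i = (113.45 − 113.35) / 20.8 = 0.10 / 20.8 = 0.004808
K = 7.62e-5 m/s × 86400 s/d = 6.584 m/d
q = Ki = 6.584 × 0.004808 = 0.03165 m/d
v_s = q/n_e = 0.03165/0.27 = 0.1172 m/d
Retardation R = 1 + ρ_b·K_d/n = 1 + 1.93×0.87/0.27 = 7.219
Contaminant velocity v_c = v/R = 0.1172/7.219 = 0.01624 m/d
t = L/v_c = 31.4/0.01624 = 1934 d
   = 1934/365 = 5.30 yr

5.30 years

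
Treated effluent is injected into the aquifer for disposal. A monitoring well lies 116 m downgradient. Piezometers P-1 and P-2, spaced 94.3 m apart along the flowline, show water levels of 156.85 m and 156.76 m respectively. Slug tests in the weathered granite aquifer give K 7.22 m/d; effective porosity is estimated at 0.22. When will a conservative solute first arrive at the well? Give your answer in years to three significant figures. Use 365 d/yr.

Hydraulic gradient i = (156.85 − 156.76) / 94.3 = 0.09 / 94.3 = 9.544e-4
Specific discharge q = 7.22 × 9.544e-4 = 0.006891 m/d
Seepage velocity v = q / n = 0.006891 / 0.22 = 0.03132 m/d
t = L / v = 116 / 0.03132 = 3704 d
   = 3704 / 365 = 10.1 yr

10.1 years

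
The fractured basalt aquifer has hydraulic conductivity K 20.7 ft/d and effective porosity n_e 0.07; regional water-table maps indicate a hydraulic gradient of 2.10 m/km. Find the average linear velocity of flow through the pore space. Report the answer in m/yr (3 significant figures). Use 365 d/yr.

69.1 m/yr

K = 20.7 ft/d × 0.3048 = 6.309 m/d
q = Ki = 6.309 × 0.0021 = 0.01325 m/d
v_s = q/n_e = 0.01325/0.07 = 0.1893 m/d
   = 0.1893 × 365 = 69.1 m/yr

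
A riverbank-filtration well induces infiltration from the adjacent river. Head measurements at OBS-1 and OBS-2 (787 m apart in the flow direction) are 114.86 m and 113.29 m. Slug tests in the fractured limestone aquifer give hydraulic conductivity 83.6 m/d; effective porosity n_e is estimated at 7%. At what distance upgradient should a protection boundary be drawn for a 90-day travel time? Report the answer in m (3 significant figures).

Hydraulic gradient i = (114.86 − 113.29) / 787 = 1.57 / 787 = 0.001995
q = Ki = 83.6 × 0.001995 = 0.1668 m/d
Seepage velocity v = q / n = 0.1668 / 0.07 = 2.383 m/d
L = v × T = 2.383 × 90 = 214.4 m

214 m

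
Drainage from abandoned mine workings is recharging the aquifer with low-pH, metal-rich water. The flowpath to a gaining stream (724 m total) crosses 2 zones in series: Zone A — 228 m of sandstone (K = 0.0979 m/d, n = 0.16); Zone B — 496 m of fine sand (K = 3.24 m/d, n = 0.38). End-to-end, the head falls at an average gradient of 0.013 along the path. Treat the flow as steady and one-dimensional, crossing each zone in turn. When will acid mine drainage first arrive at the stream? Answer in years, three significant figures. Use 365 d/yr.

For zones in series the flux q is common to all zones; the equivalent conductivity is the harmonic (thickness-weighted) mean, K_eq = L_total / Σ(L_j/K_j).
Σ(L/K) = 228/0.0979 + 496/3.24 = 2329 + 153.1 = 2482 d
K_eq = L_total / Σ(L/K) = 724 / 2482 = 0.2917 m/d
q = K_eq · i = 0.2917 × 0.013 = 0.003792 m/d (same in every zone)
Zone A: v = q/n = 0.003792/0.16 = 0.02370 m/d → t_A = 228/0.02370 = 9620 d
Zone B: v = q/n = 0.003792/0.38 = 0.009979 m/d → t_B = 496/0.009979 = 49700 d
Total t = 9620 + 49700 = 59320 d
   = 59320 / 365 = 163 yr

163 years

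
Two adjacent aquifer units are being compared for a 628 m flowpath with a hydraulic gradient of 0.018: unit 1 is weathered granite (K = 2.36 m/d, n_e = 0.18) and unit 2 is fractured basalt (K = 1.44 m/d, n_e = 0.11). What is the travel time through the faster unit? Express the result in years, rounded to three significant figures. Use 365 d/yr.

7.29 years

Unit 1 (weathered granite): v = 2.36×0.018/0.18 = 0.2360 m/d, t = 628/0.2360 = 2661 d
Unit 2 (fractured basalt): v = 1.44×0.018/0.11 = 0.2356 m/d, t = 628/0.2356 = 2665 d
Faster: 2661 d / 365 = 7.29 yr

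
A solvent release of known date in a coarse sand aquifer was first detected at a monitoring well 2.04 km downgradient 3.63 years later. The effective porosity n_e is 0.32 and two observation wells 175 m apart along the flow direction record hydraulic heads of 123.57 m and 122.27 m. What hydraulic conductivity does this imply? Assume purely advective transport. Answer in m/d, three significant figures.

Hydraulic gradient i = (123.57 − 122.27) / 175 = 1.30 / 175 = 0.007429
t = 3.63 years = 1325 d
L = 2.04 km = 2040 m
v = L / t = 2040 / 1325 = 1.540 m/d
K = v · n / i = 1.540 × 0.32 / 0.007429 = 66.3 m/d

66.3 m/d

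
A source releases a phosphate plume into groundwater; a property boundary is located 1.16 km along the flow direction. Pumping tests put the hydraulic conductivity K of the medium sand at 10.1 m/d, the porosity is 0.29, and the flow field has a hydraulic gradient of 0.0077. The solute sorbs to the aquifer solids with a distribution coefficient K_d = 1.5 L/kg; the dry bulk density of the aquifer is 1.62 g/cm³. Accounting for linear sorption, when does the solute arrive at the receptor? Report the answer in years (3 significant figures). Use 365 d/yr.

Darcy flux q = K·i = 10.1 × 0.0077 = 0.07777 m/d
v = Ki/n = 10.1·0.0077/0.29 = 0.2682 m/d
Retardation R = 1 + ρ_b·K_d/n = 1 + 1.62×1.5/0.29 = 9.379
Contaminant velocity v_c = v/R = 0.2682/9.379 = 0.02859 m/d
L = 1.16 km = 1160 m
t = L/v_c = 1160/0.02859 = 40570 d
   = 40570/365 = 111 yr

111 years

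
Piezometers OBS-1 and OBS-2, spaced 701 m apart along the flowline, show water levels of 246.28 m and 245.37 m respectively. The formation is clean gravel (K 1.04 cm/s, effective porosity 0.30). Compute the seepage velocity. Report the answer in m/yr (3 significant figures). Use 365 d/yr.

1420 m/yr

Hydraulic gradient i = (246.28 − 245.37) / 701 = 0.91 / 701 = 0.001298
K = 1.04 cm/s × 864 = 898.6 m/d
q = Ki = 898.6 × 0.001298 = 1.166 m/d
Average linear velocity = 1.166 / 0.30 = 3.888 m/d
   = 3.888 × 365 = 1420 m/yr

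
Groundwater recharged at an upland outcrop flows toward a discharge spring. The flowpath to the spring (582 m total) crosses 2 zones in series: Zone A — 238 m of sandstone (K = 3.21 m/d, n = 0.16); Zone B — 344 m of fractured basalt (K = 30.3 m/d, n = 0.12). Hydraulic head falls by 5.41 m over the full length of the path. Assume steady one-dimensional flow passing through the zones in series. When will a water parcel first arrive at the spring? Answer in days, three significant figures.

Continuity: the same q passes through each zone, so ΔH = q·Σ(L_j/K_j) — the zones act as resistances in series.
Σ(L/K) = 238/3.21 + 344/30.3 = 74.14 + 11.35 = 85.50 d
q = ΔH / Σ(L/K) = 5.41 / 85.50 = 0.06328 m/d (same in every zone)
Zone A: v = q/n = 0.06328/0.16 = 0.3955 m/d → t_A = 238/0.3955 = 601.8 d
Zone B: v = q/n = 0.06328/0.12 = 0.5273 m/d → t_B = 344/0.5273 = 652.4 d
Total t = 601.8 + 652.4 = 1254 d

1250 days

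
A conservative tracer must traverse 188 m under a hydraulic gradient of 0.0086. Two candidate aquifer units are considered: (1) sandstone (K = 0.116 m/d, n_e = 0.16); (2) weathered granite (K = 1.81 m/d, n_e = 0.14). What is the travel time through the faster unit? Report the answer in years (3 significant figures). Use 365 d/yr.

Unit 1 (sandstone): v = 0.116×0.0086/0.16 = 0.006235 m/d, t = 188/0.006235 = 30150 d
Unit 2 (weathered granite): v = 1.81×0.0086/0.14 = 0.1112 m/d, t = 188/0.1112 = 1691 d
Faster: 1691 d / 365 = 4.63 yr

4.63 years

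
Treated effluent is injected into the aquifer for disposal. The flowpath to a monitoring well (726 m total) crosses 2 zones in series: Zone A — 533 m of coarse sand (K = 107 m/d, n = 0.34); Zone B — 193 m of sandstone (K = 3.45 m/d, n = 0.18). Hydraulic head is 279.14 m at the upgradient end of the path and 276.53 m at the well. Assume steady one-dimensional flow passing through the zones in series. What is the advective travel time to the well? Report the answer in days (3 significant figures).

5040 days

Total head drop ΔH = 279.14 − 276.53 = 2.61 m
Steady 1-D flow in series ⇒ the Darcy flux q is identical in every zone and the zone head losses add (resistances L/K in series).
Σ(L/K) = 533/107 + 193/3.45 = 4.981 + 55.94 = 60.92 d
q = ΔH / Σ(L/K) = 2.61 / 60.92 = 0.04284 m/d (same in every zone)
Zone A: v = q/n = 0.04284/0.34 = 0.1260 m/d → t_A = 533/0.1260 = 4230 d
Zone B: v = q/n = 0.04284/0.18 = 0.2380 m/d → t_B = 193/0.2380 = 810.9 d
Total t = 4230 + 810.9 = 5041 d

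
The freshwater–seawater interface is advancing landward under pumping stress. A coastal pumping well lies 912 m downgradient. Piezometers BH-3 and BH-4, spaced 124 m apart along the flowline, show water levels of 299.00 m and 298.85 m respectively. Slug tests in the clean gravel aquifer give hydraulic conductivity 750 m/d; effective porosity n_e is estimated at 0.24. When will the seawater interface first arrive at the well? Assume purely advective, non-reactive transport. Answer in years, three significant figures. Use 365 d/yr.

Hydraulic gradient i = (299.00 − 298.85) / 124 = 0.15 / 124 = 0.001210
Specific discharge q = 750 × 0.001210 = 0.9073 m/d
v_s = q/n_e = 0.9073/0.24 = 3.780 m/d
t = L / v = 912 / 3.780 = 241.3 d
   = 241.3 / 365 = 0.661 yr

0.661 years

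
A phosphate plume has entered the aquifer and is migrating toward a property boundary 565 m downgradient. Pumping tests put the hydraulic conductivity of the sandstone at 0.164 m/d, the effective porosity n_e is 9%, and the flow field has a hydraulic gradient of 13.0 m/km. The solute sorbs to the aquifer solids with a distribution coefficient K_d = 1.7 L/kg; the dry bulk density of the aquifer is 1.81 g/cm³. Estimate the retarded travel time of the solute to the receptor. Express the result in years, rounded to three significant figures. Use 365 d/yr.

2300 years

Darcy flux q = K·i = 0.164 × 0.013 = 0.002132 m/d
Seepage velocity v = q / n = 0.002132 / 0.09 = 0.02369 m/d
Retardation R = 1 + ρ_b·K_d/n = 1 + 1.81×1.7/0.09 = 35.19
Contaminant velocity v_c = v/R = 0.02369/35.19 = 6.732e-4 m/d
t = L/v_c = 565/6.732e-4 = 839300 d
   = 839300/365 = 2300 yr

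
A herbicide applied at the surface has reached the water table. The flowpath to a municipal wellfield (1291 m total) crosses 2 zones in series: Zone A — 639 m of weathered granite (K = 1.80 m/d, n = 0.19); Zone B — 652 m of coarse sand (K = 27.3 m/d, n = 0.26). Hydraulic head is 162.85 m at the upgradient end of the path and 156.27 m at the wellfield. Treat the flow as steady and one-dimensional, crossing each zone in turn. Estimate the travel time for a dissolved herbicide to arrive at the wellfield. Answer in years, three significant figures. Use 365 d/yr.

45.9 years

Total head drop ΔH = 162.85 − 156.27 = 6.58 m
Steady 1-D flow in series ⇒ the Darcy flux q is identical in every zone and the zone head losses add (resistances L/K in series).
Σ(L/K) = 639/1.80 + 652/27.3 = 355.0 + 23.88 = 378.9 d
q = ΔH / Σ(L/K) = 6.58 / 378.9 = 0.01737 m/d (same in every zone)
Zone A: v = q/n = 0.01737/0.19 = 0.09140 m/d → t_A = 639/0.09140 = 6991 d
Zone B: v = q/n = 0.01737/0.26 = 0.06680 m/d → t_B = 652/0.06680 = 9761 d
Total t = 6991 + 9761 = 16750 d
   = 16750 / 365 = 45.9 yr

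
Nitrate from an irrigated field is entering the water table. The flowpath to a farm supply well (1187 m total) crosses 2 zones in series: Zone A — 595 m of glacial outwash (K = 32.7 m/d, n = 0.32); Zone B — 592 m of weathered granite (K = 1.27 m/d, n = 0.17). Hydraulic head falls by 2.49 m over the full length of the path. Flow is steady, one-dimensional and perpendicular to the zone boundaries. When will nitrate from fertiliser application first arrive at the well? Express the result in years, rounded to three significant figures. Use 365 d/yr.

155 years

Steady 1-D flow in series ⇒ the Darcy flux q is identical in every zone and the zone head losses add (resistances L/K in series).
Σ(L/K) = 595/32.7 + 592/1.27 = 18.20 + 466.1 = 484.3 d
q = ΔH / Σ(L/K) = 2.49 / 484.3 = 0.005141 m/d (same in every zone)
Zone A: v = q/n = 0.005141/0.32 = 0.01607 m/d → t_A = 595/0.01607 = 37040 d
Zone B: v = q/n = 0.005141/0.17 = 0.03024 m/d → t_B = 592/0.03024 = 19580 d
Total t = 37040 + 19580 = 56610 d
   = 56610 / 365 = 155 yr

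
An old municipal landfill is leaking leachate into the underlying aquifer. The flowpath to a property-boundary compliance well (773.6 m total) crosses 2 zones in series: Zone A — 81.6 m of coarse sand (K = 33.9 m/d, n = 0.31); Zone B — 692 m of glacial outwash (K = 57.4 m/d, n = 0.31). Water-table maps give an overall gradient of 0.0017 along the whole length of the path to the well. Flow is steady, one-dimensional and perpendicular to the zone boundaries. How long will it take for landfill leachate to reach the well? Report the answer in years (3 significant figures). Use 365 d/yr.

7.23 years

For zones in series the flux q is common to all zones; the equivalent conductivity is the harmonic (thickness-weighted) mean, K_eq = L_total / Σ(L_j/K_j).
Σ(L/K) = 81.6/33.9 + 692/57.4 = 2.407 + 12.06 = 14.46 d
K_eq = L_total / Σ(L/K) = 773.6 / 14.46 = 53.49 m/d
q = K_eq · i = 53.49 × 0.0017 = 0.09093 m/d (same in every zone)
Zone A: v = q/n = 0.09093/0.31 = 0.2933 m/d → t_A = 81.6/0.2933 = 278.2 d
Zone B: v = q/n = 0.09093/0.31 = 0.2933 m/d → t_B = 692/0.2933 = 2359 d
Total t = 278.2 + 2359 = 2637 d
   = 2637 / 365 = 7.23 yr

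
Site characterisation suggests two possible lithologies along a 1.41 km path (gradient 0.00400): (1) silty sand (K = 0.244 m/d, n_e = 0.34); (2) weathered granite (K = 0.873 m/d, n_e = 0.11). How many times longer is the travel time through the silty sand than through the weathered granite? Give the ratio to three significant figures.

11.1

Unit 1 (silty sand): v = 0.244×0.0040/0.34 = 0.002871 m/d, t = 1410/0.002871 = 491200 d
Unit 2 (weathered granite): v = 0.873×0.0040/0.11 = 0.03175 m/d, t = 1410/0.03175 = 44420 d
t(silty sand) / t(weathered granite) = 491200/44420 = 11.1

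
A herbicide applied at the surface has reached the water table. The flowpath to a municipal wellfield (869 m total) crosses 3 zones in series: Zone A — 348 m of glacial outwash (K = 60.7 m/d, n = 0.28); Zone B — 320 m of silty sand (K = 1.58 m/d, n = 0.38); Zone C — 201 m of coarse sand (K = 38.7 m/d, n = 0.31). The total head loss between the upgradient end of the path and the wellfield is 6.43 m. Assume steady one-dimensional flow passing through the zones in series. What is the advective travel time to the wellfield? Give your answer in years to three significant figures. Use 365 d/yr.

25.6 years

Steady 1-D flow in series ⇒ the Darcy flux q is identical in every zone and the zone head losses add (resistances L/K in series).
Σ(L/K) = 348/60.7 + 320/1.58 + 201/38.7 = 5.733 + 202.5 + 5.194 = 213.5 d
q = ΔH / Σ(L/K) = 6.43 / 213.5 = 0.03012 m/d (same in every zone)
Zone A: v = q/n = 0.03012/0.28 = 0.1076 m/d → t_A = 348/0.1076 = 3235 d
Zone B: v = q/n = 0.03012/0.38 = 0.07927 m/d → t_B = 320/0.07927 = 4037 d
Zone C: v = q/n = 0.03012/0.31 = 0.09717 m/d → t_C = 201/0.09717 = 2069 d
Total t = 3235 + 4037 + 2069 = 9340 d
   = 9340 / 365 = 25.6 yr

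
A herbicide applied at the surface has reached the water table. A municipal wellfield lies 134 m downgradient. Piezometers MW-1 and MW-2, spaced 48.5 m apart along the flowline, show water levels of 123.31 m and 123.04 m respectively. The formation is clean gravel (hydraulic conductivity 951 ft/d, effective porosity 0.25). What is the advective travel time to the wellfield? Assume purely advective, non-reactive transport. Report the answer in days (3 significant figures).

Hydraulic gradient i = (123.31 − 123.04) / 48.5 = 0.27 / 48.5 = 0.005567
K = 951 ft/d × 0.3048 = 289.9 m/d
Darcy flux q = K·i = 289.9 × 0.005567 = 1.614 m/d
Average linear velocity = 1.614 / 0.25 = 6.455 m/d
t = L / v = 134 / 6.455 = 20.76 d

20.8 days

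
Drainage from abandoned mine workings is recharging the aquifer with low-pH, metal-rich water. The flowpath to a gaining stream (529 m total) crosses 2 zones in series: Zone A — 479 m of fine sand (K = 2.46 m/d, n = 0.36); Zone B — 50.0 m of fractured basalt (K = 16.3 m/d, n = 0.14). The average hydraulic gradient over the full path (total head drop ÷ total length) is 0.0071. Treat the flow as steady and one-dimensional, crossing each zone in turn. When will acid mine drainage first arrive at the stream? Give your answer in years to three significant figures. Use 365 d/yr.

Steady 1-D flow in series ⇒ the Darcy flux q is identical in every zone and the zone head losses add (resistances L/K in series).
Σ(L/K) = 479/2.46 + 50.0/16.3 = 194.7 + 3.067 = 197.8 d
K_eq = L_total / Σ(L/K) = 529 / 197.8 = 2.675 m/d
q = K_eq · i = 2.675 × 0.0071 = 0.01899 m/d (same in every zone)
Zone A: v = q/n = 0.01899/0.36 = 0.05275 m/d → t_A = 479/0.05275 = 9081 d
Zone B: v = q/n = 0.01899/0.14 = 0.1356 m/d → t_B = 50.0/0.1356 = 368.6 d
Total t = 9081 + 368.6 = 9449 d
   = 9449 / 365 = 25.9 yr

25.9 years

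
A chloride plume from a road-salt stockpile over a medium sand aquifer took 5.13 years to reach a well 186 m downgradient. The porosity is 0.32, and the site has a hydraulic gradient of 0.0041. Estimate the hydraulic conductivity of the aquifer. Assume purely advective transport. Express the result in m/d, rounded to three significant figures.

t = 5.13 years = 1872 d
v = L / t = 186 / 1872 = 0.09934 m/d
K = v · n / i = 0.09934 × 0.32 / 0.0041 = 7.75 m/d

7.75 m/d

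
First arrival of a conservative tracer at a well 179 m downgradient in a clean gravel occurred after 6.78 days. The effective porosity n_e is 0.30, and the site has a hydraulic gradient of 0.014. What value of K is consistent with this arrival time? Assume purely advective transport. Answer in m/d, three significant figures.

v = L / t = 179 / 6.78 = 26.40 m/d
K = v · n / i = 26.40 × 0.30 / 0.014 = 566 m/d

566 m/d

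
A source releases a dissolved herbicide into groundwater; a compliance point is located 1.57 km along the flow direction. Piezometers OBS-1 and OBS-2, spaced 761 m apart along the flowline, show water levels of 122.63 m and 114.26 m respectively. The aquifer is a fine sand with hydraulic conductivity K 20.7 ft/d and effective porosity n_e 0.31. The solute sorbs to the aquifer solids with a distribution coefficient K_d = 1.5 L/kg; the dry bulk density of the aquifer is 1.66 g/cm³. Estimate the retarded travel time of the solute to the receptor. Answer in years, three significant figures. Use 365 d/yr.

174 years

Hydraulic gradient i = (122.63 − 114.26) / 761 = 8.37 / 761 = 0.01100
K = 20.7 ft/d × 0.3048 = 6.309 m/d
q = Ki = 6.309 × 0.01100 = 0.06939 m/d
v_s = q/n_e = 0.06939/0.31 = 0.2239 m/d
Retardation R = 1 + ρ_b·K_d/n = 1 + 1.66×1.5/0.31 = 9.032
Contaminant velocity v_c = v/R = 0.2239/9.032 = 0.02478 m/d
L = 1.57 km = 1570 m
t = L/v_c = 1570/0.02478 = 63350 d
   = 63350/365 = 174 yr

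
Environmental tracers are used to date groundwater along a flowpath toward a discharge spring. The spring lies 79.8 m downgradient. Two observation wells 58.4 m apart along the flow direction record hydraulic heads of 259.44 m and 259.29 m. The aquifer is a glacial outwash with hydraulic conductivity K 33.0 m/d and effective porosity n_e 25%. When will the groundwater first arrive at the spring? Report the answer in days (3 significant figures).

Hydraulic gradient i = (259.44 − 259.29) / 58.4 = 0.15 / 58.4 = 0.002568
Specific discharge q = 33.0 × 0.002568 = 0.08476 m/d
Average linear velocity = 0.08476 / 0.25 = 0.3390 m/d
t = L / v = 79.8 / 0.3390 = 235.4 d

235 days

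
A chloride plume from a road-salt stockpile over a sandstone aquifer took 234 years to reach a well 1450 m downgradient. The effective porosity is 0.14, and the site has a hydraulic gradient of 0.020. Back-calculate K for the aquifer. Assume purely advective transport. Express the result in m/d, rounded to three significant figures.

0.119 m/d

t = 234 years = 85410 d
v = L / t = 1450 / 85410 = 0.01698 m/d
K = v · n / i = 0.01698 × 0.14 / 0.020 = 0.119 m/d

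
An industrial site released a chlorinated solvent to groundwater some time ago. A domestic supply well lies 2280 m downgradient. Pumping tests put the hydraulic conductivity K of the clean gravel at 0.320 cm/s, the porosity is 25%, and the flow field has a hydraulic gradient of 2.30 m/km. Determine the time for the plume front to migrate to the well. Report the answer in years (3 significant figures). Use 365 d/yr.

K = 0.320 cm/s × 864 = 276.5 m/d
Specific discharge q = 276.5 × 0.0023 = 0.6359 m/d
v = Ki/n = 276.5·0.0023/0.25 = 2.544 m/d
t = L / v = 2280 / 2.544 = 896.4 d
   = 896.4 / 365 = 2.46 yr

2.46 years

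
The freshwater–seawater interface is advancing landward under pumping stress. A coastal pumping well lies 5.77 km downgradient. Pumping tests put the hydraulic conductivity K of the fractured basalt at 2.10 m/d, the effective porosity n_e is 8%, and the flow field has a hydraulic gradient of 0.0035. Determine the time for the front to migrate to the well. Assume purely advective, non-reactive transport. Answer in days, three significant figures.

Darcy flux q = K·i = 2.10 × 0.0035 = 0.007350 m/d
v_s = q/n_e = 0.007350/0.08 = 0.09188 m/d
L = 5.77 km = 5770 m
t = L / v = 5770 / 0.09188 = 62800 d

62800 days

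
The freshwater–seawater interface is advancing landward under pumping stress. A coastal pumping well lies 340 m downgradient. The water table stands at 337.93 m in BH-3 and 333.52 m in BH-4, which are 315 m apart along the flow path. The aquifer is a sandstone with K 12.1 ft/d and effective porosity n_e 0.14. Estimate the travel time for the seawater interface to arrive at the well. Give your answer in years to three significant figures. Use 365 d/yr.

Hydraulic gradient i = (337.93 − 333.52) / 315 = 4.41 / 315 = 0.01400
K = 12.1 ft/d × 0.3048 = 3.688 m/d
q = Ki = 3.688 × 0.01400 = 0.05163 m/d
Seepage velocity v = q / n = 0.05163 / 0.14 = 0.3688 m/d
t = L / v = 340 / 0.3688 = 921.9 d
   = 921.9 / 365 = 2.53 yr

2.53 years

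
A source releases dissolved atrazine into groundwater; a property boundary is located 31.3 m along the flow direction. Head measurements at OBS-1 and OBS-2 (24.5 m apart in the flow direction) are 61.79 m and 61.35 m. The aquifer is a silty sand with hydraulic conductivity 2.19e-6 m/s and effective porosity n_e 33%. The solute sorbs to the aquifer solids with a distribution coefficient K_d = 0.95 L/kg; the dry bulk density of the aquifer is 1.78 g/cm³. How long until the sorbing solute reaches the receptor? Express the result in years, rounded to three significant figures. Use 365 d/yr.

Hydraulic gradient i = (61.79 − 61.35) / 24.5 = 0.44 / 24.5 = 0.01796
K = 2.19e-6 m/s × 86400 s/d = 0.1892 m/d
Specific discharge q = 0.1892 × 0.01796 = 0.003398 m/d
Seepage velocity v = q / n = 0.003398 / 0.33 = 0.01030 m/d
Retardation R = 1 + ρ_b·K_d/n = 1 + 1.78×0.95/0.33 = 6.124
Contaminant velocity v_c = v/R = 0.01030/6.124 = 0.001681 m/d
t = L/v_c = 31.3/0.001681 = 18620 d
   = 18620/365 = 51.0 yr

51.0 years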